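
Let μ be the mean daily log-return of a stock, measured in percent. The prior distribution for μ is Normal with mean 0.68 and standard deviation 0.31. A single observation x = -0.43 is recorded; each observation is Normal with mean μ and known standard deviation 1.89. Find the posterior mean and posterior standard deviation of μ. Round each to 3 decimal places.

Posterior mean ≈ 0.651; posterior SD ≈ 0.306

Prior precision 1/τ₀² = 1/0.31² = 10.4058; data precision n/σ² = 1/1.89² = 0.279947.
Posterior precision = 10.4058 + 0.279947 = 10.6858, giving posterior SD = 1/√10.6858 = 0.306.
Posterior mean = (10.4058·0.68 + 0.279947·-0.43) / 10.6858 = 0.651.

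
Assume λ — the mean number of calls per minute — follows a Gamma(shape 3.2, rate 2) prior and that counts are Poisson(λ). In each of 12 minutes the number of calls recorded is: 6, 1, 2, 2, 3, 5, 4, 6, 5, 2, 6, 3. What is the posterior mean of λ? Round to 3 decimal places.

Posterior mean ≈ 3.443

The Poisson likelihood adds the total count to the shape and the number of exposure periods to the rate. Here ∑xᵢ = 45 and n = 12, so shape 3.2→48.2 and rate 2→14.
E[λ | data] = 48.2/14 = 3.443.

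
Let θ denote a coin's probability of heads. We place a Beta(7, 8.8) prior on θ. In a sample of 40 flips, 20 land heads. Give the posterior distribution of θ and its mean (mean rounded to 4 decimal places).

Posterior: Beta(27, 28.8); mean ≈ 0.4839

The binomial likelihood is conjugate to the Beta prior: with 20 successes and 20 failures, the posterior is Beta(7+20, 8.8+20) = Beta(27, 28.8).
E[θ | data] = 27/(27+28.8) = 0.4839.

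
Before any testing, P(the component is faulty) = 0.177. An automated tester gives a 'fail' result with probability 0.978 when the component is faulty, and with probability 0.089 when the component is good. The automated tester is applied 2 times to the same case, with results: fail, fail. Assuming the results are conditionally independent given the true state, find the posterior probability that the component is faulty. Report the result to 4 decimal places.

Let H be the event that the component is faulty; start with P(H) = 0.177. P('fail'|H) = 0.978, P('fail'|¬H) = 0.089.
Update on result 1 ('fail'): P(H) ← 0.978·0.1770 / (0.978·0.1770 + 0.089·0.8230) = 0.17311/0.24635 = 0.7027.
Update on result 2 ('fail'): P(H) ← 0.978·0.7027 / (0.978·0.7027 + 0.089·0.2973) = 0.68722/0.71368 = 0.9629.

Posterior P(H) ≈ 0.9629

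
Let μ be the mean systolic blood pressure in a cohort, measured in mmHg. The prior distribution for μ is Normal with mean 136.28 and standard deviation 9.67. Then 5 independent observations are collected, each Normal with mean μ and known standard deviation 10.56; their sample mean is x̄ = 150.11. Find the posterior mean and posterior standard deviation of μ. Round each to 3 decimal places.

Prior precision 1/τ₀² = 1/9.67² = 0.0106942; data precision n/σ² = 5/10.56² = 0.0448376.
Posterior precision = 0.0106942 + 0.0448376 = 0.0555317, giving posterior SD = 1/√0.0555317 = 4.244.
Posterior mean = (0.0106942·136.28 + 0.0448376·150.11) / 0.0555317 = 147.447.

Posterior mean ≈ 147.447; posterior SD ≈ 4.244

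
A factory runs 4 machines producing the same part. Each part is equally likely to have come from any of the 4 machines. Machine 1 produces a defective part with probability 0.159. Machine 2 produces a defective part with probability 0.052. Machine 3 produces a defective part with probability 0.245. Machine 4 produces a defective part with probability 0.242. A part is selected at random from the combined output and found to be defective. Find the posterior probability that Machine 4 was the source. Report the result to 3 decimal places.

Posterior probability ≈ 0.347

Tabulate prior·likelihood by source: [1] prior 0.25, lik 0.159, product 0.03975; [2] prior 0.25, lik 0.052, product 0.01300; [3] prior 0.25, lik 0.245, product 0.06125; [4] prior 0.25, lik 0.242, product 0.06050.
Normalizing constant = 0.17450; the posterior for Machine 4 is its product over the sum, 0.06050/0.17450 = 0.347.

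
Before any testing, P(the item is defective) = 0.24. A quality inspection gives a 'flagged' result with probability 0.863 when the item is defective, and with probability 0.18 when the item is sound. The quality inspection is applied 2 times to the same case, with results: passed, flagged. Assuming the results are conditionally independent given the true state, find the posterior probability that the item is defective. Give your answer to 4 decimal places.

Let H be the event that the item is defective; start with P(H) = 0.24. P('flagged'|H) = 0.863, P('flagged'|¬H) = 0.18.
Update on result 1 ('passed'): P(H) ← 0.137·0.2400 / (0.137·0.2400 + 0.82·0.7600) = 0.032880/0.65608 = 0.0501.
Update on result 2 ('flagged'): P(H) ← 0.863·0.0501 / (0.863·0.0501 + 0.18·0.9499) = 0.043250/0.21423 = 0.2019.

Posterior P(H) ≈ 0.2019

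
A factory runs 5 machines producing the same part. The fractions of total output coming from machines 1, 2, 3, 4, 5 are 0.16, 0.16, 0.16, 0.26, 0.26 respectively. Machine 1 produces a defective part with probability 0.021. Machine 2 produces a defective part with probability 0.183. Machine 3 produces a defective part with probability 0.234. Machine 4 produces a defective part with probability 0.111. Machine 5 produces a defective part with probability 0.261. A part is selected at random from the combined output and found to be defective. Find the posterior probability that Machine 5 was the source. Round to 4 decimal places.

Posterior probability ≈ 0.4068

P(defective|M1) = 0.021; P(defective|M2) = 0.183; P(defective|M3) = 0.234; P(defective|M4) = 0.111; P(defective|M5) = 0.261.
Prior × likelihood for each source: 0.16·0.021=0.003360, 0.16·0.183=0.02928, 0.16·0.234=0.03744, 0.26·0.111=0.02886, 0.26·0.261=0.06786. Summing gives P(defective) = 0.16680.
P(Machine 5 | defective) = 0.06786 / 0.16680 = 0.4068.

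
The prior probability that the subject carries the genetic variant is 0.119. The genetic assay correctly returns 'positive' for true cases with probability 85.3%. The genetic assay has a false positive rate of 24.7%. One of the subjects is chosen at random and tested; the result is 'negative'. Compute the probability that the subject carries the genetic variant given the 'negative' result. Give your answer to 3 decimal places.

P(H | E) ≈ 0.026

Let H be the event that the subject carries the genetic variant. P(H) = 0.119, so P(¬H) = 0.881. With E the 'negative' result, P(E|H) = 0.147 and P(E|¬H) = 0.753.
P(E) = 0.147·0.119 + 0.753·0.881 = 0.017493 + 0.66339 = 0.68089.
By Bayes' theorem, P(H|E) = 0.017493 / 0.68089 = 0.026.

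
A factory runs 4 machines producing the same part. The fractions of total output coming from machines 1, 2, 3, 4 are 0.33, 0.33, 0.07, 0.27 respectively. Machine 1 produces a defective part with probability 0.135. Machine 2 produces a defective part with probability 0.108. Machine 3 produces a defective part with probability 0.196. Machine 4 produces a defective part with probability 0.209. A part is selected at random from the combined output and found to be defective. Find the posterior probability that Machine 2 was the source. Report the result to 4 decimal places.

Posterior probability ≈ 0.2371

Tabulate prior·likelihood by source: [1] prior 0.33, lik 0.135, product 0.04455; [2] prior 0.33, lik 0.108, product 0.03564; [3] prior 0.07, lik 0.196, product 0.01372; [4] prior 0.27, lik 0.209, product 0.05643.
Normalizing constant = 0.15034; the posterior for Machine 2 is its product over the sum, 0.03564/0.15034 = 0.2371.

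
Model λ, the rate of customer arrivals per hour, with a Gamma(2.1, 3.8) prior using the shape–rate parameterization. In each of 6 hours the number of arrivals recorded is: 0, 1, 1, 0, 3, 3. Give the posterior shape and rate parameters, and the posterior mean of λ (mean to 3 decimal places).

Posterior: Gamma(shape=10.1, rate=9.8); mean ≈ 1.031

The Poisson likelihood adds the total count to the shape and the number of exposure periods to the rate. Here ∑xᵢ = 8 and n = 6, so shape 2.1→10.1 and rate 3.8→9.8.
Posterior mean = shape/rate = 10.1/9.8 = 1.031.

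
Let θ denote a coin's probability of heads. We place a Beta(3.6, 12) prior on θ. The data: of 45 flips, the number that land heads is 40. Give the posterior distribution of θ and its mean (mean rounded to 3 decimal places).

Posterior: Beta(43.6, 17); mean ≈ 0.719

The binomial likelihood is conjugate to the Beta prior: with 40 successes and 5 failures, the posterior is Beta(3.6+40, 12+5) = Beta(43.6, 17).
E[θ | data] = 43.6/(43.6+17) = 0.719.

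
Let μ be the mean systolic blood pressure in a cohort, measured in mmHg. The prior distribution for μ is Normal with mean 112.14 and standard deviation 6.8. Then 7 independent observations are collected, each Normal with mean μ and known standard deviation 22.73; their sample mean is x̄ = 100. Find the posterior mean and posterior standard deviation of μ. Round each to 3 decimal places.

With known σ, the Normal prior is conjugate. Weight on the data is w = (n/σ²)/(n/σ² + 1/τ₀²) = 0.0135487/(0.0135487+0.0216263) = 0.38518.
Posterior mean = w·x̄ + (1−w)·μ₀ = 0.38518·100 + 0.61482·112.14 = 107.464. Posterior variance = 1/(0.0135487+0.0216263) = 28.4292, so SD = 5.332.

Posterior mean ≈ 107.464; posterior SD ≈ 5.332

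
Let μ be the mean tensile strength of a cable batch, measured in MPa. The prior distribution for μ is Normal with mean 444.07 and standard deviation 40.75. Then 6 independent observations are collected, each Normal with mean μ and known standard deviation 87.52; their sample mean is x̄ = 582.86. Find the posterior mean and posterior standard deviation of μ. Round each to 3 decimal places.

Prior precision 1/τ₀² = 1/40.75² = 0.00060221; data precision n/σ² = 6/87.52² = 0.00078332.
Posterior precision = 0.00060221 + 0.00078332 = 0.00138552, giving posterior SD = 1/√0.00138552 = 26.865.
Posterior mean = (0.00060221·444.07 + 0.00078332·582.86) / 0.00138552 = 522.536.

Posterior mean ≈ 522.536; posterior SD ≈ 26.865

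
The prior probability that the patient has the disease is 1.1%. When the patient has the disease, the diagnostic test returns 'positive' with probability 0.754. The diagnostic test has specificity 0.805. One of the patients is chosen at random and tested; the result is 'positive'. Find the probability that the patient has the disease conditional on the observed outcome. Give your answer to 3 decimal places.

P(H | E) ≈ 0.041

Let H be the event that the patient has the disease. P(H) = 0.011, so P(¬H) = 0.989. With E the 'positive' result, P(E|H) = 0.754 and P(E|¬H) = 0.195.
P(E) = 0.754·0.011 + 0.195·0.989 = 0.0082940 + 0.19285 = 0.20115.
By Bayes' theorem, P(H|E) = 0.0082940 / 0.20115 = 0.041.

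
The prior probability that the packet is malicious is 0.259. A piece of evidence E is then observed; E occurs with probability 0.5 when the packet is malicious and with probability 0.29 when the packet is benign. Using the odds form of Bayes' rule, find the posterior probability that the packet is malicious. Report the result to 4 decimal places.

Prior odds = 0.259/(1−0.259) = 0.34953.
Likelihood ratio for E = 0.5/0.29 = 1.7241.
Posterior odds = prior odds × LR = 0.60263.
Posterior probability = odds/(1+odds) = 0.60263/1.6026 = 0.3760.

Posterior probability ≈ 0.3760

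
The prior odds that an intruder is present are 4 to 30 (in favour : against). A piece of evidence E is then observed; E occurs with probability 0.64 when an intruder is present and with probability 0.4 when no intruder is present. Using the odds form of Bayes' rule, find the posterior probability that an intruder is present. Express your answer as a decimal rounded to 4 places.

Posterior probability ≈ 0.1758

Prior odds = 4/30 = 0.13333. In log-odds, ln(0.13333) = -2.0149.
Add log likelihood ratio: ln(1.6000) = 0.47000.
Posterior log-odds = -1.5449, so posterior odds = exp(-1.5449) = 0.21333. Converting, P(H|E) = 0.21333/1.2133 = 0.1758.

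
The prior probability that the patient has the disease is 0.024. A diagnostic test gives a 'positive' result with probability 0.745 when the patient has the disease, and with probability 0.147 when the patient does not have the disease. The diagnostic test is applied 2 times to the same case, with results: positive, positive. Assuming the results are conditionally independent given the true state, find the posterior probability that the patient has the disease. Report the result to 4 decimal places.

Posterior P(H) ≈ 0.3871

With H the event that the patient has the disease, the joint likelihood of the observed sequence is P(data|H) = 0.745·0.745 = 0.55502 and P(data|¬H) = 0.147·0.147 = 0.021609.
Bayes: P(H|data) = 0.024·0.55502 / (0.024·0.55502 + 0.976·0.021609) = 0.013321/0.034411 = 0.3871.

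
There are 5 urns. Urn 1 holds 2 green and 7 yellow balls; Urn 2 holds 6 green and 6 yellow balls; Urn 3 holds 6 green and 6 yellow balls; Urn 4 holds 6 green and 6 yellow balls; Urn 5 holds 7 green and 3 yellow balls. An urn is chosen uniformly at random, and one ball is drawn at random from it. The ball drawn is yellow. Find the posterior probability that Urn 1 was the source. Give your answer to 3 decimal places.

Posterior probability ≈ 0.302

P(yellow|Urn 1) = 0.7778; P(yellow|Urn 2) = 0.5; P(yellow|Urn 3) = 0.5; P(yellow|Urn 4) = 0.5; P(yellow|Urn 5) = 0.3.
Prior × likelihood for each source: 0.2·0.7778=0.1556, 0.2·0.5=0.1000, 0.2·0.5=0.1000, 0.2·0.5=0.1000, 0.2·0.3=0.06000. Summing gives P(yellow) = 0.51556.
P(Urn 1 | yellow) = 0.1556 / 0.51556 = 0.302.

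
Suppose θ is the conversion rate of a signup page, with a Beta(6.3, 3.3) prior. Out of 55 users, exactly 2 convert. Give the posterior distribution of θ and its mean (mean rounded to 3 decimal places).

Posterior: Beta(8.3, 56.3); mean ≈ 0.128

The binomial likelihood is conjugate to the Beta prior: with 2 successes and 53 failures, the posterior is Beta(6.3+2, 3.3+53) = Beta(8.3, 56.3).
E[θ | data] = 8.3/(8.3+56.3) = 0.128.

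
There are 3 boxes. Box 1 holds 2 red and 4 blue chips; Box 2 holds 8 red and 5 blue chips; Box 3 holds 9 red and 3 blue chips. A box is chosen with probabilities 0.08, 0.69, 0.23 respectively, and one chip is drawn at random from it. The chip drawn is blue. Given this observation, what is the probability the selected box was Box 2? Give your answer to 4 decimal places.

Posterior probability ≈ 0.7054

P(blue|Box 1) = 0.6667; P(blue|Box 2) = 0.3846; P(blue|Box 3) = 0.25.
Prior × likelihood for each source: 0.08·0.6667=0.05333, 0.69·0.3846=0.2654, 0.23·0.25=0.05750. Summing gives P(blue) = 0.37622.
P(Box 2 | blue) = 0.2654 / 0.37622 = 0.7054.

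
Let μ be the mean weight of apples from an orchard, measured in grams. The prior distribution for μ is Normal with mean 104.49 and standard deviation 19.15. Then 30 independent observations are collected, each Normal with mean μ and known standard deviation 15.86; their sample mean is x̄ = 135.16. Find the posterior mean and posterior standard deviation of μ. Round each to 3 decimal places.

Prior precision 1/τ₀² = 1/19.15² = 0.00272686; data precision n/σ² = 30/15.86² = 0.119266.
Posterior precision = 0.00272686 + 0.119266 = 0.121992, giving posterior SD = 1/√0.121992 = 2.863.
Posterior mean = (0.00272686·104.49 + 0.119266·135.16) / 0.121992 = 134.474.

Posterior mean ≈ 134.474; posterior SD ≈ 2.863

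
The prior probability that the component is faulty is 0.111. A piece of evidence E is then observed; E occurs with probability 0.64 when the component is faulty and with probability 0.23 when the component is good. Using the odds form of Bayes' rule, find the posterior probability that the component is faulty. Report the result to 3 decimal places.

Prior odds = 0.111/(1−0.111) = 0.12486. In log-odds, ln(0.12486) = -2.0806.
Add log likelihood ratio: ln(2.7826) = 1.0234.
Posterior log-odds = -1.0572, so posterior odds = exp(-1.0572) = 0.34743. Converting, P(H|E) = 0.34743/1.3474 = 0.258.

Posterior probability ≈ 0.258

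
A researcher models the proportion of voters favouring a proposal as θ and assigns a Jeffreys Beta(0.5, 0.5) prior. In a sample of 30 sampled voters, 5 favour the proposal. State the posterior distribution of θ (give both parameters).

Posterior: Beta(5.5, 25.5)

Observing 5 successes and 25 failures updates Beta(0.5, 0.5) by adding the success and failure counts to the two shape parameters: α = 0.5+5 = 5.5, β = 0.5+25 = 25.5.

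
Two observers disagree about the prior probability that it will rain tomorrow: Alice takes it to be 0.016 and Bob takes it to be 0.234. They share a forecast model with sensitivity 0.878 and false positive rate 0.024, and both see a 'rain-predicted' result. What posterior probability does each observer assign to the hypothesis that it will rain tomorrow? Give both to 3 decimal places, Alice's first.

P('+'|H) = 0.878, P('+'|¬H) = 0.024.
Alice: numerator 0.878·0.016 = 0.014048; evidence = 0.014048+0.024·0.984 = 0.037664; posterior = 0.373.
Bob: numerator 0.878·0.234 = 0.20545; evidence = 0.20545+0.024·0.766 = 0.22384; posterior = 0.918.

Alice: 0.373; Bob: 0.918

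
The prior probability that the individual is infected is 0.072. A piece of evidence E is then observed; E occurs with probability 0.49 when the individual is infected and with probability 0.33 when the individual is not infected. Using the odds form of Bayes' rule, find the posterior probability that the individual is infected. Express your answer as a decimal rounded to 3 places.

Posterior probability ≈ 0.103

Prior odds = 0.072/(1−0.072) = 0.077586.
Likelihood ratio for E = 0.49/0.33 = 1.4848.
Posterior odds = prior odds × LR = 0.11520.
Posterior probability = odds/(1+odds) = 0.11520/1.1152 = 0.103.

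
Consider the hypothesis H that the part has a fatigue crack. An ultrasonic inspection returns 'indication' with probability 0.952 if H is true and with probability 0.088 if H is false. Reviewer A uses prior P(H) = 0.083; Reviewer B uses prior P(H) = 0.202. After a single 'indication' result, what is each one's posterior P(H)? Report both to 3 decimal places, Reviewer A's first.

The likelihood ratio for an 'indication' result is 0.952/0.088 = 10.818.
Reviewer A: prior odds 0.083/0.917 = 0.090513; posterior odds 0.97918; posterior probability 0.495.
Reviewer B: prior odds 0.202/0.798 = 0.25313; posterior odds 2.7384; posterior probability 0.733.

Reviewer A: 0.495; Reviewer B: 0.733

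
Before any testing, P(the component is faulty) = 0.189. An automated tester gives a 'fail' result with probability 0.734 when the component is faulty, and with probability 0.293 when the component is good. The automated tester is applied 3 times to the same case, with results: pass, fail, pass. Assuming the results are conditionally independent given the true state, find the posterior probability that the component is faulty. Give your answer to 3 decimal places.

With H the event that the component is faulty, the joint likelihood of the observed sequence is P(data|H) = 0.266·0.734·0.266 = 0.051935 and P(data|¬H) = 0.707·0.293·0.707 = 0.14646.
Bayes: P(H|data) = 0.189·0.051935 / (0.189·0.051935 + 0.811·0.14646) = 0.0098157/0.12859 = 0.0763.

Posterior P(H) ≈ 0.076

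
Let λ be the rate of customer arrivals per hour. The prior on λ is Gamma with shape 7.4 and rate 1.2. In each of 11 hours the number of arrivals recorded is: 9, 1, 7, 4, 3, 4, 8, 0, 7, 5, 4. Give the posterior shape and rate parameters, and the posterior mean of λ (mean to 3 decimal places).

Posterior: Gamma(shape=59.4, rate=12.2); mean ≈ 4.869

Total count ∑xᵢ = 52 over n = 11 hours.
Gamma is conjugate to the Poisson likelihood: posterior is Gamma(shape = 7.4+52 = 59.4, rate = 1.2+11 = 12.2).
E[λ | data] = 59.4/12.2 = 4.869.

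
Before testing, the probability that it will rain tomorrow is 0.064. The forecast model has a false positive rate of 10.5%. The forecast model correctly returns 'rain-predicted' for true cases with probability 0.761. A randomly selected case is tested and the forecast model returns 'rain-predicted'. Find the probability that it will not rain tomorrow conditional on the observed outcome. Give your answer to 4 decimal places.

Let H be the event that it will rain tomorrow. P(H) = 0.064, so P(¬H) = 0.936. With E the 'rain-predicted' result, P(E|H) = 0.761 and P(E|¬H) = 0.105.
P(E) = 0.761·0.064 + 0.105·0.936 = 0.048704 + 0.098280 = 0.14698.
By Bayes' theorem, P(H|E) = 0.048704 / 0.14698 = 0.3314. Hence P(¬H|E) = 1 − 0.3314 = 0.6686.

P(¬H | E) ≈ 0.6686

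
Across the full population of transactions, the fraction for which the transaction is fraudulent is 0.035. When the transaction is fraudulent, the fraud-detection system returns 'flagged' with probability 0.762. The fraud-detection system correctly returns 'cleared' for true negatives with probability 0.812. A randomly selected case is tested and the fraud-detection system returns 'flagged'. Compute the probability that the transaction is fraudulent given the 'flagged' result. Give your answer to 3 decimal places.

Let H be the event that the transaction is fraudulent. P(H) = 0.035, so P(¬H) = 0.965. With E the 'flagged' result, P(E|H) = 0.762 and P(E|¬H) = 0.188.
P(E) = 0.762·0.035 + 0.188·0.965 = 0.026670 + 0.18142 = 0.20809.
By Bayes' theorem, P(H|E) = 0.026670 / 0.20809 = 0.128.

P(H | E) ≈ 0.128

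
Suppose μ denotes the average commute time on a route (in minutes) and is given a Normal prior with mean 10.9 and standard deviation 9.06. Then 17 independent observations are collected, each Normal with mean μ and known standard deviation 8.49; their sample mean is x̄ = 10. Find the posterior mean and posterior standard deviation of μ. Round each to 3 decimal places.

Prior precision 1/τ₀² = 1/9.06² = 0.0121827; data precision n/σ² = 17/8.49² = 0.235849.
Posterior precision = 0.0121827 + 0.235849 = 0.248031, giving posterior SD = 1/√0.248031 = 2.008.
Posterior mean = (0.0121827·10.9 + 0.235849·10) / 0.248031 = 10.044.

Posterior mean ≈ 10.044; posterior SD ≈ 2.008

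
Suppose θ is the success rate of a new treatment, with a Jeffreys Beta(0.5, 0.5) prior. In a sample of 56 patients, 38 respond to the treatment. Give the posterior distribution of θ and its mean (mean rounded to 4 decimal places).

Posterior: Beta(38.5, 18.5); mean ≈ 0.6754

Observing 38 successes and 18 failures updates Beta(0.5, 0.5) by adding the success and failure counts to the two shape parameters: α = 0.5+38 = 38.5, β = 0.5+18 = 18.5.
Posterior mean = α/(α+β) = 38.5/57 = 0.6754.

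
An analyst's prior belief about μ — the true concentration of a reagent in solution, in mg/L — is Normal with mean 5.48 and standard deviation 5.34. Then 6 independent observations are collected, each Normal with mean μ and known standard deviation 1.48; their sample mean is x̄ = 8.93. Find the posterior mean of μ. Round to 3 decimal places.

Prior precision 1/τ₀² = 1/5.34² = 0.0350685; data precision n/σ² = 6/1.48² = 2.73923.
Posterior precision = 0.0350685 + 2.73923 = 2.77429.
Posterior mean = (0.0350685·5.48 + 2.73923·8.93) / 2.77429 = 8.886.

Posterior mean ≈ 8.886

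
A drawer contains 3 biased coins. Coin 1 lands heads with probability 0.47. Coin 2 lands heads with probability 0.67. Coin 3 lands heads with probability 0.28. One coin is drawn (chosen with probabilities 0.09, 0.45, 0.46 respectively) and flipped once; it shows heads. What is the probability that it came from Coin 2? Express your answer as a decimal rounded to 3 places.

Posterior probability ≈ 0.638

Tabulate prior·likelihood by source: [1] prior 0.09, lik 0.47, product 0.04230; [2] prior 0.45, lik 0.67, product 0.3015; [3] prior 0.46, lik 0.28, product 0.1288.
Normalizing constant = 0.47260; the posterior for Coin 2 is its product over the sum, 0.3015/0.47260 = 0.638.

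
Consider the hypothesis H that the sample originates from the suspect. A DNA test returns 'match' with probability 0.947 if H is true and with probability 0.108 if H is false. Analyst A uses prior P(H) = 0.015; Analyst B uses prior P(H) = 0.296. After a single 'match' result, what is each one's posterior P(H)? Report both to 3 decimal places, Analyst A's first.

Analyst A: 0.118; Analyst B: 0.787

The likelihood ratio for a 'match' result is 0.947/0.108 = 8.7685.
Analyst A: prior odds 0.015/0.985 = 0.015228; posterior odds 0.13353; posterior probability 0.118.
Analyst B: prior odds 0.296/0.704 = 0.42045; posterior odds 3.6868; posterior probability 0.787.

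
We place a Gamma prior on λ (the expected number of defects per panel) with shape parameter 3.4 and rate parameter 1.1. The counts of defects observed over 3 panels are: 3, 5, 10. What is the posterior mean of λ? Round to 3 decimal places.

The Poisson likelihood adds the total count to the shape and the number of exposure periods to the rate. Here ∑xᵢ = 18 and n = 3, so shape 3.4→21.4 and rate 1.1→4.1.
E[λ | data] = 21.4/4.1 = 5.220.

Posterior mean ≈ 5.220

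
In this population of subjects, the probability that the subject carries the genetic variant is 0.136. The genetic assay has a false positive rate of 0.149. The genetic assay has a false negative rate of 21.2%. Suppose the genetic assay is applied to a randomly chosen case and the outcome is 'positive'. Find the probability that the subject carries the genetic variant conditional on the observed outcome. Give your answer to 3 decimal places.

Write H for 'the subject carries the genetic variant'. Prior odds H:¬H = 0.136/0.864 = 0.15741. For the 'positive' outcome, the likelihood ratio is 0.788/0.149 = 5.2886.
Posterior odds = 0.15741 × 5.2886 = 0.83246, so P(H|E) = 0.83246/(1+0.83246) = 0.454.

P(H | E) ≈ 0.454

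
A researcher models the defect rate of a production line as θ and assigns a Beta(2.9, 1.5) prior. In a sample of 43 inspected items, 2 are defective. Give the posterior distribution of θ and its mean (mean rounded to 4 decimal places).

Observing 2 successes and 41 failures updates Beta(2.9, 1.5) by adding the success and failure counts to the two shape parameters: α = 2.9+2 = 4.9, β = 1.5+41 = 42.5.
E[θ | data] = 4.9/(4.9+42.5) = 0.1034.

Posterior: Beta(4.9, 42.5); mean ≈ 0.1034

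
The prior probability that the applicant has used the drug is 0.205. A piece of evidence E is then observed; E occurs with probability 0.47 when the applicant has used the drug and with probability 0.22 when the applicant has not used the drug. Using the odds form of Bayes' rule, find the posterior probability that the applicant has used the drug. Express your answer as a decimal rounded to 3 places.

Posterior probability ≈ 0.355

Prior odds = 0.205/(1−0.205) = 0.25786. In log-odds, ln(0.25786) = -1.3553.
Add log likelihood ratio: ln(2.1364) = 0.75911.
Posterior log-odds = -0.59623, so posterior odds = exp(-0.59623) = 0.55089. Converting, P(H|E) = 0.55089/1.5509 = 0.355.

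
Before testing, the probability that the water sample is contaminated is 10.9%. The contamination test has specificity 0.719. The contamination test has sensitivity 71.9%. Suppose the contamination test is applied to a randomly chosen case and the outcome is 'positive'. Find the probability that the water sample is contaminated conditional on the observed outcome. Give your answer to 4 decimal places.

Let H be the event that the water sample is contaminated. P(H) = 0.109, so P(¬H) = 0.891. With E the 'positive' result, P(E|H) = 0.719 and P(E|¬H) = 0.281.
P(E) = 0.719·0.109 + 0.281·0.891 = 0.078371 + 0.25037 = 0.32874.
By Bayes' theorem, P(H|E) = 0.078371 / 0.32874 = 0.2384.

P(H | E) ≈ 0.2384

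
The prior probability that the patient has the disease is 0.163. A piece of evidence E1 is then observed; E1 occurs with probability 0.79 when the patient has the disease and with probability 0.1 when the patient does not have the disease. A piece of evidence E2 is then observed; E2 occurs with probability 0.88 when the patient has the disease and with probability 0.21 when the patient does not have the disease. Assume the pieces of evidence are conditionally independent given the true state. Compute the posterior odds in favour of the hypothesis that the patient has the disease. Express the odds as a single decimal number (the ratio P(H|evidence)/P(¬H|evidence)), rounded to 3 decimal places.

Posterior odds ≈ 6.447

Prior odds = 0.163/(1−0.163) = 0.19474.
Likelihood ratio for E1 = 0.79/0.1 = 7.9000.
Likelihood ratio for E2 = 0.88/0.21 = 4.1905.
Posterior odds = prior odds × LR₁ × LR₂ = 6.4469.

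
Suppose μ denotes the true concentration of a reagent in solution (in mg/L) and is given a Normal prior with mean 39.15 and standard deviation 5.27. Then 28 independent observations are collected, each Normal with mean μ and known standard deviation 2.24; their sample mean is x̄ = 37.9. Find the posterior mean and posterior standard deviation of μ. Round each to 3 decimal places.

With known σ, the Normal prior is conjugate. Weight on the data is w = (n/σ²)/(n/σ² + 1/τ₀²) = 5.58036/(5.58036+0.0360063) = 0.99359.
Posterior mean = w·x̄ + (1−w)·μ₀ = 0.99359·37.9 + 0.0064110·39.15 = 37.908. Posterior variance = 1/(5.58036+0.0360063) = 0.178051, so SD = 0.422.

Posterior mean ≈ 37.908; posterior SD ≈ 0.422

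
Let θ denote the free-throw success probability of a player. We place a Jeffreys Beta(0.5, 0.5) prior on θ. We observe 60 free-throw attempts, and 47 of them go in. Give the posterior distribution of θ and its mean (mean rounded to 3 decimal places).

Posterior: Beta(47.5, 13.5); mean ≈ 0.779

The binomial likelihood is conjugate to the Beta prior: with 47 successes and 13 failures, the posterior is Beta(0.5+47, 0.5+13) = Beta(47.5, 13.5).
E[θ | data] = 47.5/(47.5+13.5) = 0.779.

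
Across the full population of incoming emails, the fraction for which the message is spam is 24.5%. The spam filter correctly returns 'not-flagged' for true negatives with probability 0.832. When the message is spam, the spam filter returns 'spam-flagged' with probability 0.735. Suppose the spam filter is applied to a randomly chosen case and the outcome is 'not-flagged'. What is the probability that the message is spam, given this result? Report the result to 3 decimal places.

P(H | E) ≈ 0.094

Write H for 'the message is spam'. Prior odds H:¬H = 0.245/0.755 = 0.32450. For the 'not-flagged' outcome, the likelihood ratio is 0.265/0.832 = 0.31851.
Posterior odds = 0.32450 × 0.31851 = 0.10336, so P(H|E) = 0.10336/(1+0.10336) = 0.094.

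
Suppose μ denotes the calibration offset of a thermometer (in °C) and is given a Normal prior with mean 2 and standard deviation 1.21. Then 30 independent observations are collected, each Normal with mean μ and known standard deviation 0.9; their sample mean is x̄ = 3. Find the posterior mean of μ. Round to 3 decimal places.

Posterior mean ≈ 2.982

Prior precision 1/τ₀² = 1/1.21² = 0.683013; data precision n/σ² = 30/0.9² = 37.0370.
Posterior precision = 0.683013 + 37.0370 = 37.7201.
Posterior mean = (0.683013·2 + 37.0370·3) / 37.7201 = 2.982.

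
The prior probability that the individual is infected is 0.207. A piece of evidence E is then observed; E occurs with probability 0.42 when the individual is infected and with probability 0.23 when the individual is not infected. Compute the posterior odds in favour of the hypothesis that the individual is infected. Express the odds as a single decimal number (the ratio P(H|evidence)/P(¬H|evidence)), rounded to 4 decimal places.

Prior odds = 0.207/(1−0.207) = 0.26103.
Likelihood ratio for E = 0.42/0.23 = 1.8261.
Posterior odds = prior odds × LR = 0.47667.

Posterior odds ≈ 0.4767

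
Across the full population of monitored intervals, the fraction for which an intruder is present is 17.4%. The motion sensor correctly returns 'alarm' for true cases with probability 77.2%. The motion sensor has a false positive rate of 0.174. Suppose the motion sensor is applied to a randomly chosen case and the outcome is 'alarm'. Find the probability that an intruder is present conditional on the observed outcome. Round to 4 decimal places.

P(H | E) ≈ 0.4831

Let H be the event that an intruder is present. P(H) = 0.174, so P(¬H) = 0.826. With E the 'alarm' result, P(E|H) = 0.772 and P(E|¬H) = 0.174.
P(E) = 0.772·0.174 + 0.174·0.826 = 0.13433 + 0.14372 = 0.27805.
By Bayes' theorem, P(H|E) = 0.13433 / 0.27805 = 0.4831.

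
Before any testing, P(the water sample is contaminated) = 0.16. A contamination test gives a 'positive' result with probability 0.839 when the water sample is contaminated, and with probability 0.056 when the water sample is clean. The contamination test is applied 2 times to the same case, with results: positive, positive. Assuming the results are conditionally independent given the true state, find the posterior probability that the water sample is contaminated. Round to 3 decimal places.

Let H be the event that the water sample is contaminated; start with P(H) = 0.16. P('positive'|H) = 0.839, P('positive'|¬H) = 0.056.
Update on result 1 ('positive'): P(H) ← 0.839·0.1600 / (0.839·0.1600 + 0.056·0.8400) = 0.13424/0.18128 = 0.7405.
Update on result 2 ('positive'): P(H) ← 0.839·0.7405 / (0.839·0.7405 + 0.056·0.2595) = 0.62129/0.63582 = 0.9771.

Posterior P(H) ≈ 0.977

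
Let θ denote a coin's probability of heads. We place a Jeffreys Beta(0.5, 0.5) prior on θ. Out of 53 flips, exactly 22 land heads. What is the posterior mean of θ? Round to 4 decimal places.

Posterior mean ≈ 0.4167

Observing 22 successes and 31 failures updates Beta(0.5, 0.5) by adding the success and failure counts to the two shape parameters: α = 0.5+22 = 22.5, β = 0.5+31 = 31.5.
E[θ | data] = 22.5/(22.5+31.5) = 0.4167.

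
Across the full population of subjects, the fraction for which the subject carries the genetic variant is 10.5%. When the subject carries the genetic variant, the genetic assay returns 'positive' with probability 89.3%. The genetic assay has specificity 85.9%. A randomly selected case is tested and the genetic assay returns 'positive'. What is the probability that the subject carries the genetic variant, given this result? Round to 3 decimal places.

Write H for 'the subject carries the genetic variant'. Prior odds H:¬H = 0.105/0.895 = 0.11732. For the 'positive' outcome, the likelihood ratio is 0.893/0.141 = 6.3333.
Posterior odds = 0.11732 × 6.3333 = 0.74302, so P(H|E) = 0.74302/(1+0.74302) = 0.426.

P(H | E) ≈ 0.426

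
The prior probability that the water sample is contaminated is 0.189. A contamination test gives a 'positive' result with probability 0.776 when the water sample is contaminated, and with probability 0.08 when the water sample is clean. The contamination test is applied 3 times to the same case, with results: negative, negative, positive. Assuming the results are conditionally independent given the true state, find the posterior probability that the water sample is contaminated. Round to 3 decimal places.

Let H be the event that the water sample is contaminated; start with P(H) = 0.189. P('positive'|H) = 0.776, P('positive'|¬H) = 0.08.
Update on result 1 ('negative'): P(H) ← 0.224·0.1890 / (0.224·0.1890 + 0.92·0.8110) = 0.042336/0.78846 = 0.0537.
Update on result 2 ('negative'): P(H) ← 0.224·0.0537 / (0.224·0.0537 + 0.92·0.9463) = 0.012028/0.88263 = 0.0136.
Update on result 3 ('positive'): P(H) ← 0.776·0.0136 / (0.776·0.0136 + 0.08·0.9864) = 0.010575/0.089484 = 0.1182.

Posterior P(H) ≈ 0.118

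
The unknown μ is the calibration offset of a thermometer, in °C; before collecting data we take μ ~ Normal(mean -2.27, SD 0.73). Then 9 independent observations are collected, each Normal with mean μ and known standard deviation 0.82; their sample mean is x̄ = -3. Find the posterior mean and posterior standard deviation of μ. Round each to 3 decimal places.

Posterior mean ≈ -2.910; posterior SD ≈ 0.256

With known σ, the Normal prior is conjugate. Weight on the data is w = (n/σ²)/(n/σ² + 1/τ₀²) = 13.3849/(13.3849+1.87652) = 0.87704.
Posterior mean = w·x̄ + (1−w)·μ₀ = 0.87704·-3 + 0.12296·-2.27 = -2.910. Posterior variance = 1/(13.3849+1.87652) = 0.0655247, so SD = 0.256.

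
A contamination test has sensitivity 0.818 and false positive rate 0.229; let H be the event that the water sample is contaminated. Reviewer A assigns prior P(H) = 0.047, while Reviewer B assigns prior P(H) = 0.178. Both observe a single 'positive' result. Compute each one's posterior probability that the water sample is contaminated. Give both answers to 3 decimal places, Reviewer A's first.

Reviewer A: 0.150; Reviewer B: 0.436

The likelihood ratio for a 'positive' result is 0.818/0.229 = 3.5721.
Reviewer A: prior odds 0.047/0.953 = 0.049318; posterior odds 0.17617; posterior probability 0.150.
Reviewer B: prior odds 0.178/0.822 = 0.21655; posterior odds 0.77351; posterior probability 0.436.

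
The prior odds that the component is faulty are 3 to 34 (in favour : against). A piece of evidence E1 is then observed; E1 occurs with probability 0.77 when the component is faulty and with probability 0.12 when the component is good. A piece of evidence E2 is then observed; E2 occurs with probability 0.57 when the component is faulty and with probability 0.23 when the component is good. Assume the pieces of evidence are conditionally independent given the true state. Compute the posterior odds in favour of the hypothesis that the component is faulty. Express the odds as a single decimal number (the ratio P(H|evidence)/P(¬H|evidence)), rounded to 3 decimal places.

Prior odds = 3/34 = 0.088235.
Likelihood ratio for E1 = 0.77/0.12 = 6.4167.
Likelihood ratio for E2 = 0.57/0.23 = 2.4783.
Posterior odds = prior odds × LR₁ × LR₂ = 1.4031.

Posterior odds ≈ 1.403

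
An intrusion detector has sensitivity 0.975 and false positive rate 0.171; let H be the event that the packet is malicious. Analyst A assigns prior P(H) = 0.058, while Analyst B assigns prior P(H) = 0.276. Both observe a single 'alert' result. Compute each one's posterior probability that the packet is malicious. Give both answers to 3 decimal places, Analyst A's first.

Analyst A: 0.260; Analyst B: 0.685

The likelihood ratio for an 'alert' result is 0.975/0.171 = 5.7018.
Analyst A: prior odds 0.058/0.942 = 0.061571; posterior odds 0.35106; posterior probability 0.260.
Analyst B: prior odds 0.276/0.724 = 0.38122; posterior odds 2.1736; posterior probability 0.685.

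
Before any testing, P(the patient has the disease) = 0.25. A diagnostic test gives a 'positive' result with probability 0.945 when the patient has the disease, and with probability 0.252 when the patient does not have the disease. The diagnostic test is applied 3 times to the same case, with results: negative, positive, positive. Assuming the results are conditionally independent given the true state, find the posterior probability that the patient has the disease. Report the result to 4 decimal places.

With H the event that the patient has the disease, the joint likelihood of the observed sequence is P(data|H) = 0.055·0.945·0.945 = 0.049116 and P(data|¬H) = 0.748·0.252·0.252 = 0.047501.
Bayes: P(H|data) = 0.25·0.049116 / (0.25·0.049116 + 0.75·0.047501) = 0.012279/0.047905 = 0.2563.

Posterior P(H) ≈ 0.2563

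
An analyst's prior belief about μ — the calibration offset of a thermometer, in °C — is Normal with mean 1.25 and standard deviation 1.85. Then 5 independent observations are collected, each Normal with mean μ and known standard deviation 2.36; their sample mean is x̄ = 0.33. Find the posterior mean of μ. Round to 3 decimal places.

With known σ, the Normal prior is conjugate. Weight on the data is w = (n/σ²)/(n/σ² + 1/τ₀²) = 0.897731/(0.897731+0.292184) = 0.75445.
Posterior mean = w·x̄ + (1−w)·μ₀ = 0.75445·0.33 + 0.24555·1.25 = 0.556.

Posterior mean ≈ 0.556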